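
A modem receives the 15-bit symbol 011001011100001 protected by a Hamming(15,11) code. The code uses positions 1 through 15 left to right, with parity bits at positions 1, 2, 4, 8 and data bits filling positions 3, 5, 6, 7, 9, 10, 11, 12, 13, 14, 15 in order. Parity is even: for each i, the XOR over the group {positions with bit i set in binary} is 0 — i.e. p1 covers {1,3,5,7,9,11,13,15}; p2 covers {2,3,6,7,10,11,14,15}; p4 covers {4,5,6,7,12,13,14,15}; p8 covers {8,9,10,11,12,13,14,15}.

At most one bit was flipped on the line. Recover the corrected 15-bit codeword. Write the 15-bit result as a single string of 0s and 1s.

010001011100001

s1 (pos 1,3,5,7,9,11,13,15): 0⊕1⊕0⊕0⊕1⊕0⊕0⊕1 = 1
s2 (pos 2,3,6,7,10,11,14,15): 1⊕1⊕1⊕0⊕1⊕0⊕0⊕1 = 1
s4 (pos 4,5,6,7,12,13,14,15): 0⊕0⊕1⊕0⊕0⊕0⊕0⊕1 = 0
s8 (pos 8,9,10,11,12,13,14,15): 1⊕1⊕1⊕0⊕0⊕0⊕0⊕1 = 0
Syndrome s8…s1 = 0011 → error at position 3.
Flip position 3: 011001011100001 → 010001011100001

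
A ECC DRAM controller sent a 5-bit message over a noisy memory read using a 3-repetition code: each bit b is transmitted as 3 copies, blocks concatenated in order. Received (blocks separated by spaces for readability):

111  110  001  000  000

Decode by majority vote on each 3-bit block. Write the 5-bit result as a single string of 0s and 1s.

11000

Block 1 (111): 3 ones → 1
Block 2 (110): 2 ones → 1
Block 3 (001): 1 one → 0
Block 4 (000): 0 ones → 0
Block 5 (000): 0 ones → 0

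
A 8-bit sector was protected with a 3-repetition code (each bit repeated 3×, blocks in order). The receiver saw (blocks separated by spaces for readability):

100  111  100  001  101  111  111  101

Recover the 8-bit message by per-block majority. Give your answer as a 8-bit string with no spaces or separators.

01001111

Block 1 (100): 1 one → 0
Block 2 (111): 3 ones → 1
Block 3 (100): 1 one → 0
Block 4 (001): 1 one → 0
Block 5 (101): 2 ones → 1
Block 6 (111): 3 ones → 1
Block 7 (111): 3 ones → 1
Block 8 (101): 2 ones → 1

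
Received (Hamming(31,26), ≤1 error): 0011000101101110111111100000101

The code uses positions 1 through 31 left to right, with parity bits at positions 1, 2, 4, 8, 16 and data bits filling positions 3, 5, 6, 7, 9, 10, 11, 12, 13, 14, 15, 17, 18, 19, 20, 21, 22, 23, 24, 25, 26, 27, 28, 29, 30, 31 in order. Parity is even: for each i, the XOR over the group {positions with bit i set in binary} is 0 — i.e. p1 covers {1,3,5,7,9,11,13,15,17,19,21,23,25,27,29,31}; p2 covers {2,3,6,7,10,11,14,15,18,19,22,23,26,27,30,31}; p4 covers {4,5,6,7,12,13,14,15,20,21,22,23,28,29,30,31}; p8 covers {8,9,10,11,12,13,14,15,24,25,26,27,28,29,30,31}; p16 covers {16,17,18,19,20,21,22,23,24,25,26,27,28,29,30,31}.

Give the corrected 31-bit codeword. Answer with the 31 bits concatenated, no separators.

0011000101101111111111100000101

s1 (pos 1,3,5,7,9,11,13,15,17,19,21,23,25,27,29,31): 0⊕1⊕0⊕0⊕0⊕1⊕1⊕1⊕1⊕1⊕1⊕1⊕0⊕0⊕1⊕1 = 0
s2 (pos 2,3,6,7,10,11,14,15,18,19,22,23,26,27,30,31): 0⊕1⊕0⊕0⊕1⊕1⊕1⊕1⊕1⊕1⊕1⊕1⊕0⊕0⊕0⊕1 = 0
s4 (pos 4,5,6,7,12,13,14,15,20,21,22,23,28,29,30,31): 1⊕0⊕0⊕0⊕0⊕1⊕1⊕1⊕1⊕1⊕1⊕1⊕0⊕1⊕0⊕1 = 0
s8 (pos 8,9,10,11,12,13,14,15,24,25,26,27,28,29,30,31): 1⊕0⊕1⊕1⊕0⊕1⊕1⊕1⊕0⊕0⊕0⊕0⊕0⊕1⊕0⊕1 = 0
s16 (pos 16,17,18,19,20,21,22,23,24,25,26,27,28,29,30,31): 0⊕1⊕1⊕1⊕1⊕1⊕1⊕1⊕0⊕0⊕0⊕0⊕0⊕1⊕0⊕1 = 1
Syndrome s16…s1 = 10000 → error at position 16.
Flip position 16: 0011000101101110111111100000101 → 0011000101101111111111100000101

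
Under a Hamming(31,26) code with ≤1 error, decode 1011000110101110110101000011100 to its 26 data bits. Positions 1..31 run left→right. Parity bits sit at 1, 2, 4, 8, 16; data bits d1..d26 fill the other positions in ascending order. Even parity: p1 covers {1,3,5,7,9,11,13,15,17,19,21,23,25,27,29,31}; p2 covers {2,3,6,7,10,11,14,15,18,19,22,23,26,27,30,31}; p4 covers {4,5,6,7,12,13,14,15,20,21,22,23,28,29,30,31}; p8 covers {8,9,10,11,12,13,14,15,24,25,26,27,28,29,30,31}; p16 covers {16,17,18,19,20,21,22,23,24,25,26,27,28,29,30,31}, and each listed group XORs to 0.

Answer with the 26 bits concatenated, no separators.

s1 (pos 1,3,5,7,9,11,13,15,17,19,21,23,25,27,29,31): 1⊕1⊕0⊕0⊕1⊕1⊕1⊕1⊕1⊕0⊕0⊕0⊕0⊕1⊕1⊕0 = 1
s2 (pos 2,3,6,7,10,11,14,15,18,19,22,23,26,27,30,31): 0⊕1⊕0⊕0⊕0⊕1⊕1⊕1⊕1⊕0⊕1⊕0⊕0⊕1⊕0⊕0 = 1
s4 (pos 4,5,6,7,12,13,14,15,20,21,22,23,28,29,30,31): 1⊕0⊕0⊕0⊕0⊕1⊕1⊕1⊕1⊕0⊕1⊕0⊕1⊕1⊕0⊕0 = 0
s8 (pos 8,9,10,11,12,13,14,15,24,25,26,27,28,29,30,31): 1⊕1⊕0⊕1⊕0⊕1⊕1⊕1⊕0⊕0⊕0⊕1⊕1⊕1⊕0⊕0 = 1
s16 (pos 16,17,18,19,20,21,22,23,24,25,26,27,28,29,30,31): 0⊕1⊕1⊕0⊕1⊕0⊕1⊕0⊕0⊕0⊕0⊕1⊕1⊕1⊕0⊕0 = 1
Syndrome s16…s1 = 11011 → error at position 27.
Flip position 27: 1011000110101110110101000011100 → 1011000110101110110101000001100
Read data bits from positions 3,5,6,7,9,10,11,12,13,14,15,17,18,19,20,21,22,23,24,25,26,27,28,29,30,31: 10001010111110101000001100

10001010111110101000001100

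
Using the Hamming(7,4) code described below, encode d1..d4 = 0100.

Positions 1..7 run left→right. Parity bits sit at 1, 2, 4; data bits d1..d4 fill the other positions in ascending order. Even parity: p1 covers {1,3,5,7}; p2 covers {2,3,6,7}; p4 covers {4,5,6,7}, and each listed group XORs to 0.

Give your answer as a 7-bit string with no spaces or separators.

Place data at non-parity positions: p1 p2 0 p4 1 0 0
p1 (pos 1,3,5,7): XOR of data positions = 0⊕1⊕0 = 1
p2 (pos 2,3,6,7): XOR of data positions = 0⊕0⊕0 = 0
p4 (pos 4,5,6,7): XOR of data positions = 1⊕0⊕0 = 1
Codeword: 1001100

1001100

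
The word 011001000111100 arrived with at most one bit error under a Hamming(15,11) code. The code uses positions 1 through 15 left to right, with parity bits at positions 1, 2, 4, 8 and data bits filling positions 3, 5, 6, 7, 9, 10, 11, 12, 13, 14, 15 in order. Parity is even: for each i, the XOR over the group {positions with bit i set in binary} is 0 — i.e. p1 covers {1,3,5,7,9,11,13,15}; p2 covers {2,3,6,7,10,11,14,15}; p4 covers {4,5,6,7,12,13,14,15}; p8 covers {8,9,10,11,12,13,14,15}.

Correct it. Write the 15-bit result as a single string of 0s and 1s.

011001100111100

s1 (pos 1,3,5,7,9,11,13,15): 0⊕1⊕0⊕0⊕0⊕1⊕1⊕0 = 1
s2 (pos 2,3,6,7,10,11,14,15): 1⊕1⊕1⊕0⊕1⊕1⊕0⊕0 = 1
s4 (pos 4,5,6,7,12,13,14,15): 0⊕0⊕1⊕0⊕1⊕1⊕0⊕0 = 1
s8 (pos 8,9,10,11,12,13,14,15): 0⊕0⊕1⊕1⊕1⊕1⊕0⊕0 = 0
Syndrome s8…s1 = 0111 → error at position 7.
Flip position 7: 011001000111100 → 011001100111100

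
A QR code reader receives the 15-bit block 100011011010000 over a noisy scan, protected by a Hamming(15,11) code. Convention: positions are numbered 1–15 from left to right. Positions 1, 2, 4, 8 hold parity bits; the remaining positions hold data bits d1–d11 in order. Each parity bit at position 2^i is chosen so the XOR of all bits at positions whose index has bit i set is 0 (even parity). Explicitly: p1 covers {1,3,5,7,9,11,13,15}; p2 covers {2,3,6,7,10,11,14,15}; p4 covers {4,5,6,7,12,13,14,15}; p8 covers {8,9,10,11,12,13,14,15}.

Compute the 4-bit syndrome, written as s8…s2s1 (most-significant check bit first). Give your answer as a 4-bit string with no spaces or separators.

1000

s1 (pos 1,3,5,7,9,11,13,15): 1⊕0⊕1⊕0⊕1⊕1⊕0⊕0 = 0
s2 (pos 2,3,6,7,10,11,14,15): 0⊕0⊕1⊕0⊕0⊕1⊕0⊕0 = 0
s4 (pos 4,5,6,7,12,13,14,15): 0⊕1⊕1⊕0⊕0⊕0⊕0⊕0 = 0
s8 (pos 8,9,10,11,12,13,14,15): 1⊕1⊕0⊕1⊕0⊕0⊕0⊕0 = 1
Syndrome s8…s1 = 1000 → error at position 8.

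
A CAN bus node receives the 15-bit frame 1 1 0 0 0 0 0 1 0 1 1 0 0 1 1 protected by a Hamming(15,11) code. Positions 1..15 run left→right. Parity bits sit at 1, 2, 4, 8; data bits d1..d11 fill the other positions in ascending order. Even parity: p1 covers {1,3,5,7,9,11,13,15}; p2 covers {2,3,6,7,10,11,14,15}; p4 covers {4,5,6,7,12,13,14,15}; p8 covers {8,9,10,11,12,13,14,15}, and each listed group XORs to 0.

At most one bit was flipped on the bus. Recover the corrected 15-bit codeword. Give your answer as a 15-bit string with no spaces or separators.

110000010100011

s1 (pos 1,3,5,7,9,11,13,15): 1⊕0⊕0⊕0⊕0⊕1⊕0⊕1 = 1
s2 (pos 2,3,6,7,10,11,14,15): 1⊕0⊕0⊕0⊕1⊕1⊕1⊕1 = 1
s4 (pos 4,5,6,7,12,13,14,15): 0⊕0⊕0⊕0⊕0⊕0⊕1⊕1 = 0
s8 (pos 8,9,10,11,12,13,14,15): 1⊕0⊕1⊕1⊕0⊕0⊕1⊕1 = 1
Syndrome s8…s1 = 1011 → error at position 11.
Flip position 11: 110000010110011 → 110000010100011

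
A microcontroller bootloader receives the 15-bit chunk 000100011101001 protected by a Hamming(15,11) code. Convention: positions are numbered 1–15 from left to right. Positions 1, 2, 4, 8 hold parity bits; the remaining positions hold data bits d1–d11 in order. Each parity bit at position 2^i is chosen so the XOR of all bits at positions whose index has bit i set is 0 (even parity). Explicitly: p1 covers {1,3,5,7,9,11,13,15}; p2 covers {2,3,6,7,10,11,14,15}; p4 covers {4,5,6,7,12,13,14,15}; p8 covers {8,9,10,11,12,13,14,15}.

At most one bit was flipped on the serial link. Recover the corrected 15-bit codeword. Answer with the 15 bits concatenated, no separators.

000100011100001

s1 (pos 1,3,5,7,9,11,13,15): 0⊕0⊕0⊕0⊕1⊕0⊕0⊕1 = 0
s2 (pos 2,3,6,7,10,11,14,15): 0⊕0⊕0⊕0⊕1⊕0⊕0⊕1 = 0
s4 (pos 4,5,6,7,12,13,14,15): 1⊕0⊕0⊕0⊕1⊕0⊕0⊕1 = 1
s8 (pos 8,9,10,11,12,13,14,15): 1⊕1⊕1⊕0⊕1⊕0⊕0⊕1 = 1
Syndrome s8…s1 = 1100 → error at position 12.
Flip position 12: 000100011101001 → 000100011100001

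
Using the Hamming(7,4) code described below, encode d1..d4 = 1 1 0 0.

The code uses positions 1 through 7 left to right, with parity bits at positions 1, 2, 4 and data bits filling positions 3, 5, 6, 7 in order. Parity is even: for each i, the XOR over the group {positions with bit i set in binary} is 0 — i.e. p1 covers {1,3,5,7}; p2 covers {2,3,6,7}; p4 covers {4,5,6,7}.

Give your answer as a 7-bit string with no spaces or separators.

0111100

Place data at non-parity positions: p1 p2 1 p4 1 0 0
p1 (pos 1,3,5,7): XOR of data positions = 1⊕1⊕0 = 0
p2 (pos 2,3,6,7): XOR of data positions = 1⊕0⊕0 = 1
p4 (pos 4,5,6,7): XOR of data positions = 1⊕0⊕0 = 1
Codeword: 0111100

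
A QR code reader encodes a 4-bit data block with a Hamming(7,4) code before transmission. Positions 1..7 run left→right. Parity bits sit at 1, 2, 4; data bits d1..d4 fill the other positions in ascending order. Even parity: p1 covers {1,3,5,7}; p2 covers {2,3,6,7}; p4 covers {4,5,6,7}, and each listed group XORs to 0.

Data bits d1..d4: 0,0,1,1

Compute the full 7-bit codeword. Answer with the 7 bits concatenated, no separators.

1000011

Place data at non-parity positions: p1 p2 0 p4 0 1 1
p1 (pos 1,3,5,7): XOR of data positions = 0⊕0⊕1 = 1
p2 (pos 2,3,6,7): XOR of data positions = 0⊕1⊕1 = 0
p4 (pos 4,5,6,7): XOR of data positions = 0⊕1⊕1 = 0
Codeword: 1000011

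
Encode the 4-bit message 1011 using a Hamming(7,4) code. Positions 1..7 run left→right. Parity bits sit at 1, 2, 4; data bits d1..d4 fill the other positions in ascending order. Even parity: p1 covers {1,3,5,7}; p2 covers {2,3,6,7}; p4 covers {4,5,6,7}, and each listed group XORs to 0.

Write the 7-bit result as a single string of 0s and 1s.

Place data at non-parity positions: p1 p2 1 p4 0 1 1
p1 (pos 1,3,5,7): XOR of data positions = 1⊕0⊕1 = 0
p2 (pos 2,3,6,7): XOR of data positions = 1⊕1⊕1 = 1
p4 (pos 4,5,6,7): XOR of data positions = 0⊕1⊕1 = 0
Codeword: 0110011

0110011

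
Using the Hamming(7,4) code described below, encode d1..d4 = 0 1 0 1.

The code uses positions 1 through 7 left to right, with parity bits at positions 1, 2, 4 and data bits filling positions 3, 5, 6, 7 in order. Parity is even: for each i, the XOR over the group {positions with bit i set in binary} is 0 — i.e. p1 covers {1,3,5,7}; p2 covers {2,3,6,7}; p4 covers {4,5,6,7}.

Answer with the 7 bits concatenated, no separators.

0100101

Place data at non-parity positions: p1 p2 0 p4 1 0 1
p1 (pos 1,3,5,7): XOR of data positions = 0⊕1⊕1 = 0
p2 (pos 2,3,6,7): XOR of data positions = 0⊕0⊕1 = 1
p4 (pos 4,5,6,7): XOR of data positions = 1⊕0⊕1 = 0
Codeword: 0100101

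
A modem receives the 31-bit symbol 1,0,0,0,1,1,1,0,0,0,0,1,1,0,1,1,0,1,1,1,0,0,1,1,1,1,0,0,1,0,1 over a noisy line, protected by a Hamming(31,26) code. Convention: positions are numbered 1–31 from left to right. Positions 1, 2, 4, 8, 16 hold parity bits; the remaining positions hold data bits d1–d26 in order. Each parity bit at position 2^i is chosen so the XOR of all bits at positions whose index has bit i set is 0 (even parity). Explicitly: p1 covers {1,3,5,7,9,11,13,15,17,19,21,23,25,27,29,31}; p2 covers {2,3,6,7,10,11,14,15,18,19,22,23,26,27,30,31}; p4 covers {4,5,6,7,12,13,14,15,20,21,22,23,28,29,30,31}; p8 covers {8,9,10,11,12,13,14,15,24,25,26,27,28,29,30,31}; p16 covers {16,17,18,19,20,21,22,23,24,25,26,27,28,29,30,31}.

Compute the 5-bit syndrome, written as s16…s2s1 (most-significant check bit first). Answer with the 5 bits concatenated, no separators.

00000

s1 (pos 1,3,5,7,9,11,13,15,17,19,21,23,25,27,29,31): 1⊕0⊕1⊕1⊕0⊕0⊕1⊕1⊕0⊕1⊕0⊕1⊕1⊕0⊕1⊕1 = 0
s2 (pos 2,3,6,7,10,11,14,15,18,19,22,23,26,27,30,31): 0⊕0⊕1⊕1⊕0⊕0⊕0⊕1⊕1⊕1⊕0⊕1⊕1⊕0⊕0⊕1 = 0
s4 (pos 4,5,6,7,12,13,14,15,20,21,22,23,28,29,30,31): 0⊕1⊕1⊕1⊕1⊕1⊕0⊕1⊕1⊕0⊕0⊕1⊕0⊕1⊕0⊕1 = 0
s8 (pos 8,9,10,11,12,13,14,15,24,25,26,27,28,29,30,31): 0⊕0⊕0⊕0⊕1⊕1⊕0⊕1⊕1⊕1⊕1⊕0⊕0⊕1⊕0⊕1 = 0
s16 (pos 16,17,18,19,20,21,22,23,24,25,26,27,28,29,30,31): 1⊕0⊕1⊕1⊕1⊕0⊕0⊕1⊕1⊕1⊕1⊕0⊕0⊕1⊕0⊕1 = 0
Syndrome s16…s1 = 00000 → no error.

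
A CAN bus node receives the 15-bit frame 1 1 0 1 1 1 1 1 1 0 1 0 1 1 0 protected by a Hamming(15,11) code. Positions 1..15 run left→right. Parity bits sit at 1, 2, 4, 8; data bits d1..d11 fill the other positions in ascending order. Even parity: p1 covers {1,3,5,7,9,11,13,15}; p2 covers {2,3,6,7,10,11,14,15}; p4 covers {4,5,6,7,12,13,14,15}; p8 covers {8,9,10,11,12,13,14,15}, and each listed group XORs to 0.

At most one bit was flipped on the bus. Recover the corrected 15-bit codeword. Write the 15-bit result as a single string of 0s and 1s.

s1 (pos 1,3,5,7,9,11,13,15): 1⊕0⊕1⊕1⊕1⊕1⊕1⊕0 = 0
s2 (pos 2,3,6,7,10,11,14,15): 1⊕0⊕1⊕1⊕0⊕1⊕1⊕0 = 1
s4 (pos 4,5,6,7,12,13,14,15): 1⊕1⊕1⊕1⊕0⊕1⊕1⊕0 = 0
s8 (pos 8,9,10,11,12,13,14,15): 1⊕1⊕0⊕1⊕0⊕1⊕1⊕0 = 1
Syndrome s8…s1 = 1010 → error at position 10.
Flip position 10: 110111111010110 → 110111111110110

110111111110110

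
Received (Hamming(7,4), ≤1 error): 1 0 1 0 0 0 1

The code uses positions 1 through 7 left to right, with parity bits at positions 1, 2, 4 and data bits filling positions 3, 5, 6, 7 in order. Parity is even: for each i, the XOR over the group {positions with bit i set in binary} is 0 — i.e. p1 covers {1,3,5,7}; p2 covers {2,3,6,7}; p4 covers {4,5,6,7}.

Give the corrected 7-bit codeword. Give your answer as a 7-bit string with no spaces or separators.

1010101

s1 (pos 1,3,5,7): 1⊕1⊕0⊕1 = 1
s2 (pos 2,3,6,7): 0⊕1⊕0⊕1 = 0
s4 (pos 4,5,6,7): 0⊕0⊕0⊕1 = 1
Syndrome s4…s1 = 101 → error at position 5.
Flip position 5: 1010001 → 1010101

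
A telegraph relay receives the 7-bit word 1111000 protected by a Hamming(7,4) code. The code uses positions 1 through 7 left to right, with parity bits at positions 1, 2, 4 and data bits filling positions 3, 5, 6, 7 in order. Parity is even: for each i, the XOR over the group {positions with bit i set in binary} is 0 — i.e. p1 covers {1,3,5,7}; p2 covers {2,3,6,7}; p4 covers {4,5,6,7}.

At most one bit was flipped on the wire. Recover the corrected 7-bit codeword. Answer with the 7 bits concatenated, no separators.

s1 (pos 1,3,5,7): 1⊕1⊕0⊕0 = 0
s2 (pos 2,3,6,7): 1⊕1⊕0⊕0 = 0
s4 (pos 4,5,6,7): 1⊕0⊕0⊕0 = 1
Syndrome s4…s1 = 100 → error at position 4.
Flip position 4: 1111000 → 1110000

1110000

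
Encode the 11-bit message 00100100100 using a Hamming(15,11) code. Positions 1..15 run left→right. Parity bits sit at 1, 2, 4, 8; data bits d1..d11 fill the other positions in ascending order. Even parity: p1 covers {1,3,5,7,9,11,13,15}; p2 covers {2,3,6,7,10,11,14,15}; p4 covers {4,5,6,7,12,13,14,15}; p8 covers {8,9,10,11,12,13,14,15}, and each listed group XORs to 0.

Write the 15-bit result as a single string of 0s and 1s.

100001000100100

Place data at non-parity positions: p1 p2 0 p4 0 1 0 p8 0 1 0 0 1 0 0
p1 (pos 1,3,5,7,9,11,13,15): XOR of data positions = 0⊕0⊕0⊕0⊕0⊕1⊕0 = 1
p2 (pos 2,3,6,7,10,11,14,15): XOR of data positions = 0⊕1⊕0⊕1⊕0⊕0⊕0 = 0
p4 (pos 4,5,6,7,12,13,14,15): XOR of data positions = 0⊕1⊕0⊕0⊕1⊕0⊕0 = 0
p8 (pos 8,9,10,11,12,13,14,15): XOR of data positions = 0⊕1⊕0⊕0⊕1⊕0⊕0 = 0
Codeword: 100001000100100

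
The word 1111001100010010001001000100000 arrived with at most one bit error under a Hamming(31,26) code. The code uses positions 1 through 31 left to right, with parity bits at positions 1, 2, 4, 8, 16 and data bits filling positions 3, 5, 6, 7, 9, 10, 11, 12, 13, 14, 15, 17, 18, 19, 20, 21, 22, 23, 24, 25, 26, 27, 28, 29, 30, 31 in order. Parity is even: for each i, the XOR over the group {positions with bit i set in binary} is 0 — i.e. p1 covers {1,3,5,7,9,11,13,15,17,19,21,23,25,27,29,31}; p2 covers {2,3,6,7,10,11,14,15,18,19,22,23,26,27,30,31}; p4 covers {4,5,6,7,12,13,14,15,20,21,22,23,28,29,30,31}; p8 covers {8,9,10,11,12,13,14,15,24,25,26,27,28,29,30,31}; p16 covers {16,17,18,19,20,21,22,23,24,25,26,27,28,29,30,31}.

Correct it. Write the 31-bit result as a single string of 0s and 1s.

s1 (pos 1,3,5,7,9,11,13,15,17,19,21,23,25,27,29,31): 1⊕1⊕0⊕1⊕0⊕0⊕0⊕1⊕0⊕1⊕0⊕0⊕0⊕0⊕0⊕0 = 1
s2 (pos 2,3,6,7,10,11,14,15,18,19,22,23,26,27,30,31): 1⊕1⊕0⊕1⊕0⊕0⊕0⊕1⊕0⊕1⊕1⊕0⊕1⊕0⊕0⊕0 = 1
s4 (pos 4,5,6,7,12,13,14,15,20,21,22,23,28,29,30,31): 1⊕0⊕0⊕1⊕1⊕0⊕0⊕1⊕0⊕0⊕1⊕0⊕0⊕0⊕0⊕0 = 1
s8 (pos 8,9,10,11,12,13,14,15,24,25,26,27,28,29,30,31): 1⊕0⊕0⊕0⊕1⊕0⊕0⊕1⊕0⊕0⊕1⊕0⊕0⊕0⊕0⊕0 = 0
s16 (pos 16,17,18,19,20,21,22,23,24,25,26,27,28,29,30,31): 0⊕0⊕0⊕1⊕0⊕0⊕1⊕0⊕0⊕0⊕1⊕0⊕0⊕0⊕0⊕0 = 1
Syndrome s16…s1 = 10111 → error at position 23.
Flip position 23: 1111001100010010001001000100000 → 1111001100010010001001100100000

1111001100010010001001100100000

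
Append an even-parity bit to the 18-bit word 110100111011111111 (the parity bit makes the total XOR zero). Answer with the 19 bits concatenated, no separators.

XOR of the 18 data bits: 1⊕1⊕0⊕1⊕0⊕0⊕1⊕1⊕1⊕0⊕1⊕1⊕1⊕1⊕1⊕1⊕1⊕1 = 0
Parity bit = 0 (so all 19 bits XOR to 0).

1101001110111111110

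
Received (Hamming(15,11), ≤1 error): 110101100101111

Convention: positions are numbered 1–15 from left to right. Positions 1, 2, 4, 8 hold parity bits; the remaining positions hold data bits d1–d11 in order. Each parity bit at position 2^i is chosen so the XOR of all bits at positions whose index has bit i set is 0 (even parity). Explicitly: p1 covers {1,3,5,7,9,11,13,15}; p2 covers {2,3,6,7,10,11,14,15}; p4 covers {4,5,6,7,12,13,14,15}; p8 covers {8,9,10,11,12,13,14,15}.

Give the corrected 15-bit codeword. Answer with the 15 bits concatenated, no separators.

s1 (pos 1,3,5,7,9,11,13,15): 1⊕0⊕0⊕1⊕0⊕0⊕1⊕1 = 0
s2 (pos 2,3,6,7,10,11,14,15): 1⊕0⊕1⊕1⊕1⊕0⊕1⊕1 = 0
s4 (pos 4,5,6,7,12,13,14,15): 1⊕0⊕1⊕1⊕1⊕1⊕1⊕1 = 1
s8 (pos 8,9,10,11,12,13,14,15): 0⊕0⊕1⊕0⊕1⊕1⊕1⊕1 = 1
Syndrome s8…s1 = 1100 → error at position 12.
Flip position 12: 110101100101111 → 110101100100111

110101100100111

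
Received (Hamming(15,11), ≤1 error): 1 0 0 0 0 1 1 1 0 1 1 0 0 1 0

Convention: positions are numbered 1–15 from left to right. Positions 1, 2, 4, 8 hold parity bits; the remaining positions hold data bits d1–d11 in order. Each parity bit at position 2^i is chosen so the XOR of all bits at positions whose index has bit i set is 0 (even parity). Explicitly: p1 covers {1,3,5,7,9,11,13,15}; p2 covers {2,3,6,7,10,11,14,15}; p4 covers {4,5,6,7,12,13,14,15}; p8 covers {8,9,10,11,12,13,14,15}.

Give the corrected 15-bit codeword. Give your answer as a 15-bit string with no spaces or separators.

100001010110010

s1 (pos 1,3,5,7,9,11,13,15): 1⊕0⊕0⊕1⊕0⊕1⊕0⊕0 = 1
s2 (pos 2,3,6,7,10,11,14,15): 0⊕0⊕1⊕1⊕1⊕1⊕1⊕0 = 1
s4 (pos 4,5,6,7,12,13,14,15): 0⊕0⊕1⊕1⊕0⊕0⊕1⊕0 = 1
s8 (pos 8,9,10,11,12,13,14,15): 1⊕0⊕1⊕1⊕0⊕0⊕1⊕0 = 0
Syndrome s8…s1 = 0111 → error at position 7.
Flip position 7: 100001110110010 → 100001010110010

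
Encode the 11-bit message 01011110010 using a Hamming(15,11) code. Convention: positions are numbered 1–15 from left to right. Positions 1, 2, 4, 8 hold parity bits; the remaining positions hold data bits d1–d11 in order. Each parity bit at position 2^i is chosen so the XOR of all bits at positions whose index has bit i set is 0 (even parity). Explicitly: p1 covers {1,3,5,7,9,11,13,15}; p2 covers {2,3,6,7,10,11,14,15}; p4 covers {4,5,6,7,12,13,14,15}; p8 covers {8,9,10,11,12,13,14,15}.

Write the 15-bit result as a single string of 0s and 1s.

Place data at non-parity positions: p1 p2 0 p4 1 0 1 p8 1 1 1 0 0 1 0
p1 (pos 1,3,5,7,9,11,13,15): XOR of data positions = 0⊕1⊕1⊕1⊕1⊕0⊕0 = 0
p2 (pos 2,3,6,7,10,11,14,15): XOR of data positions = 0⊕0⊕1⊕1⊕1⊕1⊕0 = 0
p4 (pos 4,5,6,7,12,13,14,15): XOR of data positions = 1⊕0⊕1⊕0⊕0⊕1⊕0 = 1
p8 (pos 8,9,10,11,12,13,14,15): XOR of data positions = 1⊕1⊕1⊕0⊕0⊕1⊕0 = 0
Codeword: 000110101110010

000110101110010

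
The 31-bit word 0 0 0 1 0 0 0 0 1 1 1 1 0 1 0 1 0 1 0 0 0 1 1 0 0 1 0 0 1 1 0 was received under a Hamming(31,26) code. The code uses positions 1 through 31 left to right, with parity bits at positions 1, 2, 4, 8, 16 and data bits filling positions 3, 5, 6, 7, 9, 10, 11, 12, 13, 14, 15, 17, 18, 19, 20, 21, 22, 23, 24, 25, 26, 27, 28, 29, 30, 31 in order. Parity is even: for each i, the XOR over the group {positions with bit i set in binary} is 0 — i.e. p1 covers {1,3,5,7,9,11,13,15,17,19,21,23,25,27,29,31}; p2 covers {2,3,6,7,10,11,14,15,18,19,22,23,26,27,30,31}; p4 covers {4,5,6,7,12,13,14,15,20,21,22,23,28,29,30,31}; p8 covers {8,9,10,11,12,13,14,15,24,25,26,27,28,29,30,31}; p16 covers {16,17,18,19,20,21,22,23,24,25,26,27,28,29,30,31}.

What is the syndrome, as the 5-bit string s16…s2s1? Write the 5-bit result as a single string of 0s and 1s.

10100

s1 (pos 1,3,5,7,9,11,13,15,17,19,21,23,25,27,29,31): 0⊕0⊕0⊕0⊕1⊕1⊕0⊕0⊕0⊕0⊕0⊕1⊕0⊕0⊕1⊕0 = 0
s2 (pos 2,3,6,7,10,11,14,15,18,19,22,23,26,27,30,31): 0⊕0⊕0⊕0⊕1⊕1⊕1⊕0⊕1⊕0⊕1⊕1⊕1⊕0⊕1⊕0 = 0
s4 (pos 4,5,6,7,12,13,14,15,20,21,22,23,28,29,30,31): 1⊕0⊕0⊕0⊕1⊕0⊕1⊕0⊕0⊕0⊕1⊕1⊕0⊕1⊕1⊕0 = 1
s8 (pos 8,9,10,11,12,13,14,15,24,25,26,27,28,29,30,31): 0⊕1⊕1⊕1⊕1⊕0⊕1⊕0⊕0⊕0⊕1⊕0⊕0⊕1⊕1⊕0 = 0
s16 (pos 16,17,18,19,20,21,22,23,24,25,26,27,28,29,30,31): 1⊕0⊕1⊕0⊕0⊕0⊕1⊕1⊕0⊕0⊕1⊕0⊕0⊕1⊕1⊕0 = 1
Syndrome s16…s1 = 10100 → error at position 20.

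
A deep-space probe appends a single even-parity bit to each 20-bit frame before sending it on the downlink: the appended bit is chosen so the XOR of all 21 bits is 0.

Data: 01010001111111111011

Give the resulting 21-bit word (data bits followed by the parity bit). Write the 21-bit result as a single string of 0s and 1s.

010100011111111110110

XOR of the 20 data bits: 0⊕1⊕0⊕1⊕0⊕0⊕0⊕1⊕1⊕1⊕1⊕1⊕1⊕1⊕1⊕1⊕1⊕0⊕1⊕1 = 0
Parity bit = 0 (so all 21 bits XOR to 0).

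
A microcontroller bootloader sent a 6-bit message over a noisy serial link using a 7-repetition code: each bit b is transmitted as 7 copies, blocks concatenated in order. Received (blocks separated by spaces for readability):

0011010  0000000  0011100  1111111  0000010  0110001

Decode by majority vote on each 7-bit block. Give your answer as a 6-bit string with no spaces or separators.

Block 1 (0011010): 3 ones → 0
Block 2 (0000000): 0 ones → 0
Block 3 (0011100): 3 ones → 0
Block 4 (1111111): 7 ones → 1
Block 5 (0000010): 1 one → 0
Block 6 (0110001): 3 ones → 0

000100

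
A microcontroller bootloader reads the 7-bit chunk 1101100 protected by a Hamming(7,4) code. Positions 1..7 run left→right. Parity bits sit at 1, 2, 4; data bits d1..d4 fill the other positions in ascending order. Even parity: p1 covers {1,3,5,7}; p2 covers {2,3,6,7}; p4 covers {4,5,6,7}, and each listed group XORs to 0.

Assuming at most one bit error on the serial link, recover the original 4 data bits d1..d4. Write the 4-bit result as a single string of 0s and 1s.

s1 (pos 1,3,5,7): 1⊕0⊕1⊕0 = 0
s2 (pos 2,3,6,7): 1⊕0⊕0⊕0 = 1
s4 (pos 4,5,6,7): 1⊕1⊕0⊕0 = 0
Syndrome s4…s1 = 010 → error at position 2.
Flip position 2: 1101100 → 1001100
Read data bits from positions 3,5,6,7: 0100

0100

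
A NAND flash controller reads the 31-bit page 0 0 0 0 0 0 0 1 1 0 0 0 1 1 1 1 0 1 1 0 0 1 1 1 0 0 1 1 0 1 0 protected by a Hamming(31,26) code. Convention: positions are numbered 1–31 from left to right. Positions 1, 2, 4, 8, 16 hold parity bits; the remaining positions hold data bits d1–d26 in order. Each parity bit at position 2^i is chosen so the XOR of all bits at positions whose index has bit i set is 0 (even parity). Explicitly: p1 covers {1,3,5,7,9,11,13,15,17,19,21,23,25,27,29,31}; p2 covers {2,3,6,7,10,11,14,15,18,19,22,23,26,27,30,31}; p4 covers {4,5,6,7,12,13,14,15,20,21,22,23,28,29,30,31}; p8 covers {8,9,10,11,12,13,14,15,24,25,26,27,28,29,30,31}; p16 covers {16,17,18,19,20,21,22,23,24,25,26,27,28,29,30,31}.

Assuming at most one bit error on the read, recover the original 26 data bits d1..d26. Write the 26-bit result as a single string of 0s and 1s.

s1 (pos 1,3,5,7,9,11,13,15,17,19,21,23,25,27,29,31): 0⊕0⊕0⊕0⊕1⊕0⊕1⊕1⊕0⊕1⊕0⊕1⊕0⊕1⊕0⊕0 = 0
s2 (pos 2,3,6,7,10,11,14,15,18,19,22,23,26,27,30,31): 0⊕0⊕0⊕0⊕0⊕0⊕1⊕1⊕1⊕1⊕1⊕1⊕0⊕1⊕1⊕0 = 0
s4 (pos 4,5,6,7,12,13,14,15,20,21,22,23,28,29,30,31): 0⊕0⊕0⊕0⊕0⊕1⊕1⊕1⊕0⊕0⊕1⊕1⊕1⊕0⊕1⊕0 = 1
s8 (pos 8,9,10,11,12,13,14,15,24,25,26,27,28,29,30,31): 1⊕1⊕0⊕0⊕0⊕1⊕1⊕1⊕1⊕0⊕0⊕1⊕1⊕0⊕1⊕0 = 1
s16 (pos 16,17,18,19,20,21,22,23,24,25,26,27,28,29,30,31): 1⊕0⊕1⊕1⊕0⊕0⊕1⊕1⊕1⊕0⊕0⊕1⊕1⊕0⊕1⊕0 = 1
Syndrome s16…s1 = 11100 → error at position 28.
Flip position 28: 0000000110001111011001110011010 → 0000000110001111011001110010010
Read data bits from positions 3,5,6,7,9,10,11,12,13,14,15,17,18,19,20,21,22,23,24,25,26,27,28,29,30,31: 00001000111011001110010010

00001000111011001110010010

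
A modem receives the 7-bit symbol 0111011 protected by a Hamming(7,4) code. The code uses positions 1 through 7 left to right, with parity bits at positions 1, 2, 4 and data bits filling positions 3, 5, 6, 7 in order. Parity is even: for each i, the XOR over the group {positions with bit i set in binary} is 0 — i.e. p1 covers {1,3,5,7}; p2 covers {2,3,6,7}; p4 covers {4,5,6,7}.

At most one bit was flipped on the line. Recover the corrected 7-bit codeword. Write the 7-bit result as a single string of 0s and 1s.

0110011

s1 (pos 1,3,5,7): 0⊕1⊕0⊕1 = 0
s2 (pos 2,3,6,7): 1⊕1⊕1⊕1 = 0
s4 (pos 4,5,6,7): 1⊕0⊕1⊕1 = 1
Syndrome s4…s1 = 100 → error at position 4.
Flip position 4: 0111011 → 0110011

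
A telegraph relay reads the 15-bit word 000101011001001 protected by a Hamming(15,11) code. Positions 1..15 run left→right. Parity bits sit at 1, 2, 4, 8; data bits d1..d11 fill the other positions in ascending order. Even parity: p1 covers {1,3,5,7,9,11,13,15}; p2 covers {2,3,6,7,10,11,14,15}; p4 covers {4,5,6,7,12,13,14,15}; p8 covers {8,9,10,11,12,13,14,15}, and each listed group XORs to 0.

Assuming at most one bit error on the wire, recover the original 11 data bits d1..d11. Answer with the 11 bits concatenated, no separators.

s1 (pos 1,3,5,7,9,11,13,15): 0⊕0⊕0⊕0⊕1⊕0⊕0⊕1 = 0
s2 (pos 2,3,6,7,10,11,14,15): 0⊕0⊕1⊕0⊕0⊕0⊕0⊕1 = 0
s4 (pos 4,5,6,7,12,13,14,15): 1⊕0⊕1⊕0⊕1⊕0⊕0⊕1 = 0
s8 (pos 8,9,10,11,12,13,14,15): 1⊕1⊕0⊕0⊕1⊕0⊕0⊕1 = 0
Syndrome s8…s1 = 0000 → no error.
Read data bits from positions 3,5,6,7,9,10,11,12,13,14,15: 00101001001

00101001001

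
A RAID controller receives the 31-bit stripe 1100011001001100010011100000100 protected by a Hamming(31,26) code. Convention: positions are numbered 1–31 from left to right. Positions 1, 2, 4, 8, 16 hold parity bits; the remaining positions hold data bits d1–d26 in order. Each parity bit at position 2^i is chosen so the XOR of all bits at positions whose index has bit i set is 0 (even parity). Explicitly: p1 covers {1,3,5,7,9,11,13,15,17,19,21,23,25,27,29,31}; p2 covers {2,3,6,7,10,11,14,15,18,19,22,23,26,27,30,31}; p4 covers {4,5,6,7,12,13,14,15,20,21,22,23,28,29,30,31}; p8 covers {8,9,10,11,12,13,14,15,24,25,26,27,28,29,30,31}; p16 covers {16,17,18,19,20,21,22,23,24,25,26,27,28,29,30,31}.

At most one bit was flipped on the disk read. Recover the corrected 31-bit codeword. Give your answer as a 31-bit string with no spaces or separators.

1100011001001101010011100000100

s1 (pos 1,3,5,7,9,11,13,15,17,19,21,23,25,27,29,31): 1⊕0⊕0⊕1⊕0⊕0⊕1⊕0⊕0⊕0⊕1⊕1⊕0⊕0⊕1⊕0 = 0
s2 (pos 2,3,6,7,10,11,14,15,18,19,22,23,26,27,30,31): 1⊕0⊕1⊕1⊕1⊕0⊕1⊕0⊕1⊕0⊕1⊕1⊕0⊕0⊕0⊕0 = 0
s4 (pos 4,5,6,7,12,13,14,15,20,21,22,23,28,29,30,31): 0⊕0⊕1⊕1⊕0⊕1⊕1⊕0⊕0⊕1⊕1⊕1⊕0⊕1⊕0⊕0 = 0
s8 (pos 8,9,10,11,12,13,14,15,24,25,26,27,28,29,30,31): 0⊕0⊕1⊕0⊕0⊕1⊕1⊕0⊕0⊕0⊕0⊕0⊕0⊕1⊕0⊕0 = 0
s16 (pos 16,17,18,19,20,21,22,23,24,25,26,27,28,29,30,31): 0⊕0⊕1⊕0⊕0⊕1⊕1⊕1⊕0⊕0⊕0⊕0⊕0⊕1⊕0⊕0 = 1
Syndrome s16…s1 = 10000 → error at position 16.
Flip position 16: 1100011001001100010011100000100 → 1100011001001101010011100000100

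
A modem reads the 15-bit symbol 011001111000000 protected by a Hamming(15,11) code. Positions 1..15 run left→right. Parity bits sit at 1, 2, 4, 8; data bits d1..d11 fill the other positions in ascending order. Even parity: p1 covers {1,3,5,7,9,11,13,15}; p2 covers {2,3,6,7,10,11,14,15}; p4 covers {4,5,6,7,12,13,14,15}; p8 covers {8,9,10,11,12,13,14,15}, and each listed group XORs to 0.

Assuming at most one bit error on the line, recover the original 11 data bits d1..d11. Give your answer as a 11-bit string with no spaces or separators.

s1 (pos 1,3,5,7,9,11,13,15): 0⊕1⊕0⊕1⊕1⊕0⊕0⊕0 = 1
s2 (pos 2,3,6,7,10,11,14,15): 1⊕1⊕1⊕1⊕0⊕0⊕0⊕0 = 0
s4 (pos 4,5,6,7,12,13,14,15): 0⊕0⊕1⊕1⊕0⊕0⊕0⊕0 = 0
s8 (pos 8,9,10,11,12,13,14,15): 1⊕1⊕0⊕0⊕0⊕0⊕0⊕0 = 0
Syndrome s8…s1 = 0001 → error at position 1.
Flip position 1: 011001111000000 → 111001111000000
Read data bits from positions 3,5,6,7,9,10,11,12,13,14,15: 10111000000

10111000000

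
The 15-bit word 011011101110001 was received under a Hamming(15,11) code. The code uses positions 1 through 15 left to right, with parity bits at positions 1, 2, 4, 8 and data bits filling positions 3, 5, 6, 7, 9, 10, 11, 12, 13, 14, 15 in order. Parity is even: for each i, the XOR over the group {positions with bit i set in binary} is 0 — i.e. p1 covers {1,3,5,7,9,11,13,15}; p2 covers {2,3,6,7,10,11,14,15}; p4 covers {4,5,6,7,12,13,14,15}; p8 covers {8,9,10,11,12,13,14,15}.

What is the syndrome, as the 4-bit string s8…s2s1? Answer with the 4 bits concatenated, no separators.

s1 (pos 1,3,5,7,9,11,13,15): 0⊕1⊕1⊕1⊕1⊕1⊕0⊕1 = 0
s2 (pos 2,3,6,7,10,11,14,15): 1⊕1⊕1⊕1⊕1⊕1⊕0⊕1 = 1
s4 (pos 4,5,6,7,12,13,14,15): 0⊕1⊕1⊕1⊕0⊕0⊕0⊕1 = 0
s8 (pos 8,9,10,11,12,13,14,15): 0⊕1⊕1⊕1⊕0⊕0⊕0⊕1 = 0
Syndrome s8…s1 = 0010 → error at position 2.

0010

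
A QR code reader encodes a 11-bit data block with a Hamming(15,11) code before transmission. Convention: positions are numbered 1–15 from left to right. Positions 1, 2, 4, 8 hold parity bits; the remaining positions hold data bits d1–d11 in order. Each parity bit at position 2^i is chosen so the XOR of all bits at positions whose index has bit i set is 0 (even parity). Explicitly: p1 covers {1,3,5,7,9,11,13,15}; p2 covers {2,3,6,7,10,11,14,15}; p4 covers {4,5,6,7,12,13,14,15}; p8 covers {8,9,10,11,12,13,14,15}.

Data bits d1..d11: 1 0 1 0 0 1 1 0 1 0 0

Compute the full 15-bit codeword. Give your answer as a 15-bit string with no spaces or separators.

Place data at non-parity positions: p1 p2 1 p4 0 1 0 p8 0 1 1 0 1 0 0
p1 (pos 1,3,5,7,9,11,13,15): XOR of data positions = 1⊕0⊕0⊕0⊕1⊕1⊕0 = 1
p2 (pos 2,3,6,7,10,11,14,15): XOR of data positions = 1⊕1⊕0⊕1⊕1⊕0⊕0 = 0
p4 (pos 4,5,6,7,12,13,14,15): XOR of data positions = 0⊕1⊕0⊕0⊕1⊕0⊕0 = 0
p8 (pos 8,9,10,11,12,13,14,15): XOR of data positions = 0⊕1⊕1⊕0⊕1⊕0⊕0 = 1
Codeword: 101001010110100

101001010110100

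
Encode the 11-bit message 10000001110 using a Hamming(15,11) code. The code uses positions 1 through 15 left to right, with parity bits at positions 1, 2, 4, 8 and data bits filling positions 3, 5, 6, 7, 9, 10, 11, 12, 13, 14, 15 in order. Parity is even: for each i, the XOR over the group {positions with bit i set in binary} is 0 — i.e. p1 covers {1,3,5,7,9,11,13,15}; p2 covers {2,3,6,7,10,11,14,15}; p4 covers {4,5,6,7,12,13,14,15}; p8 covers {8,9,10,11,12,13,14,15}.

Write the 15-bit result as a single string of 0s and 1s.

Place data at non-parity positions: p1 p2 1 p4 0 0 0 p8 0 0 0 1 1 1 0
p1 (pos 1,3,5,7,9,11,13,15): XOR of data positions = 1⊕0⊕0⊕0⊕0⊕1⊕0 = 0
p2 (pos 2,3,6,7,10,11,14,15): XOR of data positions = 1⊕0⊕0⊕0⊕0⊕1⊕0 = 0
p4 (pos 4,5,6,7,12,13,14,15): XOR of data positions = 0⊕0⊕0⊕1⊕1⊕1⊕0 = 1
p8 (pos 8,9,10,11,12,13,14,15): XOR of data positions = 0⊕0⊕0⊕1⊕1⊕1⊕0 = 1
Codeword: 001100010001110

001100010001110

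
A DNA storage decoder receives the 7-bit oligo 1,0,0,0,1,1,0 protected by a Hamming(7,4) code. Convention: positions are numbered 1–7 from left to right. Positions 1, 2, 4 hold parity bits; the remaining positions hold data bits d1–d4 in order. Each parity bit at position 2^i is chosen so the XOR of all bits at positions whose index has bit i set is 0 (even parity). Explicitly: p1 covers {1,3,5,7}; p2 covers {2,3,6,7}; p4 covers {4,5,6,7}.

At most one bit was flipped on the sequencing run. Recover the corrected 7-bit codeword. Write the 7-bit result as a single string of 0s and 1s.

1100110

s1 (pos 1,3,5,7): 1⊕0⊕1⊕0 = 0
s2 (pos 2,3,6,7): 0⊕0⊕1⊕0 = 1
s4 (pos 4,5,6,7): 0⊕1⊕1⊕0 = 0
Syndrome s4…s1 = 010 → error at position 2.
Flip position 2: 1000110 → 1100110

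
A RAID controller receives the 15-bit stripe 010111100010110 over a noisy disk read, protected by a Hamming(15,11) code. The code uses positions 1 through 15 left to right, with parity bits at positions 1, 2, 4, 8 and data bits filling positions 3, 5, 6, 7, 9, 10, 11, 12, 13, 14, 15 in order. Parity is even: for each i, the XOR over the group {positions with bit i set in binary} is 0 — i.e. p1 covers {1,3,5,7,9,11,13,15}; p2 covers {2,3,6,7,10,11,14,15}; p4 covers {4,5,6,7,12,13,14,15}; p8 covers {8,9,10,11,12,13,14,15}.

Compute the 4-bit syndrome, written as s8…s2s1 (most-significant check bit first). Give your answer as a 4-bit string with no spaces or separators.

1010

s1 (pos 1,3,5,7,9,11,13,15): 0⊕0⊕1⊕1⊕0⊕1⊕1⊕0 = 0
s2 (pos 2,3,6,7,10,11,14,15): 1⊕0⊕1⊕1⊕0⊕1⊕1⊕0 = 1
s4 (pos 4,5,6,7,12,13,14,15): 1⊕1⊕1⊕1⊕0⊕1⊕1⊕0 = 0
s8 (pos 8,9,10,11,12,13,14,15): 0⊕0⊕0⊕1⊕0⊕1⊕1⊕0 = 1
Syndrome s8…s1 = 1010 → error at position 10.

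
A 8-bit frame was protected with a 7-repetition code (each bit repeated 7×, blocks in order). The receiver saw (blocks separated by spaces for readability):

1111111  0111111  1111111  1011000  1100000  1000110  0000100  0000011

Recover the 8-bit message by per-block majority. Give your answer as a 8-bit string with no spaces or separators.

11100000

Block 1 (1111111): 7 ones → 1
Block 2 (0111111): 6 ones → 1
Block 3 (1111111): 7 ones → 1
Block 4 (1011000): 3 ones → 0
Block 5 (1100000): 2 ones → 0
Block 6 (1000110): 3 ones → 0
Block 7 (0000100): 1 one → 0
Block 8 (0000011): 2 ones → 0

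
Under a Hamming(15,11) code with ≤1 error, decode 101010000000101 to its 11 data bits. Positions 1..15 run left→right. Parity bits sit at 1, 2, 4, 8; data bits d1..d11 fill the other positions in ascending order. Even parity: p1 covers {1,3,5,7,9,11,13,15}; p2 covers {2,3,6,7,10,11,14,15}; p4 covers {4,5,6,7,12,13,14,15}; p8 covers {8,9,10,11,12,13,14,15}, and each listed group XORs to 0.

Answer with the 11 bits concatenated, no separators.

s1 (pos 1,3,5,7,9,11,13,15): 1⊕1⊕1⊕0⊕0⊕0⊕1⊕1 = 1
s2 (pos 2,3,6,7,10,11,14,15): 0⊕1⊕0⊕0⊕0⊕0⊕0⊕1 = 0
s4 (pos 4,5,6,7,12,13,14,15): 0⊕1⊕0⊕0⊕0⊕1⊕0⊕1 = 1
s8 (pos 8,9,10,11,12,13,14,15): 0⊕0⊕0⊕0⊕0⊕1⊕0⊕1 = 0
Syndrome s8…s1 = 0101 → error at position 5.
Flip position 5: 101010000000101 → 101000000000101
Read data bits from positions 3,5,6,7,9,10,11,12,13,14,15: 10000000101

10000000101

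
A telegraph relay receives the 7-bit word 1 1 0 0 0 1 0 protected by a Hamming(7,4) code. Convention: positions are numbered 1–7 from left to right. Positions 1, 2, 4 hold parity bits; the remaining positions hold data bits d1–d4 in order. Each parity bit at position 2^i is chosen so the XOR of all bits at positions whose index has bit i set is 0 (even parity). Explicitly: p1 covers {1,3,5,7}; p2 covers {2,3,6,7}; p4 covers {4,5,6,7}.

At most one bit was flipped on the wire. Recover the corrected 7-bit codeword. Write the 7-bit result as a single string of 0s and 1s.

s1 (pos 1,3,5,7): 1⊕0⊕0⊕0 = 1
s2 (pos 2,3,6,7): 1⊕0⊕1⊕0 = 0
s4 (pos 4,5,6,7): 0⊕0⊕1⊕0 = 1
Syndrome s4…s1 = 101 → error at position 5.
Flip position 5: 1100010 → 1100110

1100110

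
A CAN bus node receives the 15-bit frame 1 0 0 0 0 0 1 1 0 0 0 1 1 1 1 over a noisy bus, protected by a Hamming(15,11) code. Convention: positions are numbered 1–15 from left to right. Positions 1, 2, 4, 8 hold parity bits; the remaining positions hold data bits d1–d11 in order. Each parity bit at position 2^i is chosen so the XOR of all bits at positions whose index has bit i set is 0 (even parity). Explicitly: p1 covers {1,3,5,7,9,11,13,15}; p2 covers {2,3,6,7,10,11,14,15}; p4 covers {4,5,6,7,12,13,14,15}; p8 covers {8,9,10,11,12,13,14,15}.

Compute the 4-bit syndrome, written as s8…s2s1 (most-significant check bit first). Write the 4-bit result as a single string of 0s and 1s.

1110

s1 (pos 1,3,5,7,9,11,13,15): 1⊕0⊕0⊕1⊕0⊕0⊕1⊕1 = 0
s2 (pos 2,3,6,7,10,11,14,15): 0⊕0⊕0⊕1⊕0⊕0⊕1⊕1 = 1
s4 (pos 4,5,6,7,12,13,14,15): 0⊕0⊕0⊕1⊕1⊕1⊕1⊕1 = 1
s8 (pos 8,9,10,11,12,13,14,15): 1⊕0⊕0⊕0⊕1⊕1⊕1⊕1 = 1
Syndrome s8…s1 = 1110 → error at position 14.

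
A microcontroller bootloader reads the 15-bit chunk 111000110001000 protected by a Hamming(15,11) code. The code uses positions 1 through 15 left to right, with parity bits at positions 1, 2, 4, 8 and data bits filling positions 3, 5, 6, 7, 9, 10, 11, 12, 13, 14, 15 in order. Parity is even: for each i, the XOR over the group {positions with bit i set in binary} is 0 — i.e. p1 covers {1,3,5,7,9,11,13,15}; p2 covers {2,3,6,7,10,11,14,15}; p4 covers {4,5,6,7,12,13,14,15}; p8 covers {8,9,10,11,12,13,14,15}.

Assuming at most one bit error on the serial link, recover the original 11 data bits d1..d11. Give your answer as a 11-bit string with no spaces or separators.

s1 (pos 1,3,5,7,9,11,13,15): 1⊕1⊕0⊕1⊕0⊕0⊕0⊕0 = 1
s2 (pos 2,3,6,7,10,11,14,15): 1⊕1⊕0⊕1⊕0⊕0⊕0⊕0 = 1
s4 (pos 4,5,6,7,12,13,14,15): 0⊕0⊕0⊕1⊕1⊕0⊕0⊕0 = 0
s8 (pos 8,9,10,11,12,13,14,15): 1⊕0⊕0⊕0⊕1⊕0⊕0⊕0 = 0
Syndrome s8…s1 = 0011 → error at position 3.
Flip position 3: 111000110001000 → 110000110001000
Read data bits from positions 3,5,6,7,9,10,11,12,13,14,15: 00010001000

00010001000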